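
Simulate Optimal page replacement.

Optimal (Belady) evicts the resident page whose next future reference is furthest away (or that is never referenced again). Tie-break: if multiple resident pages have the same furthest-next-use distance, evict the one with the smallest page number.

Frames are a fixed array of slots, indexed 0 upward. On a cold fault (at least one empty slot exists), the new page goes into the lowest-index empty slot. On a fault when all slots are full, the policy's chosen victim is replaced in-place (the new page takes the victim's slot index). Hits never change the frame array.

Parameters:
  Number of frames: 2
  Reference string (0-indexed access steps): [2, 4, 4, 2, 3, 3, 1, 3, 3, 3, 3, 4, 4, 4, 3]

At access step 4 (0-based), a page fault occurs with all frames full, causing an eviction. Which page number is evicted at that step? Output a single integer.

Step 0: ref 2 -> FAULT, frames=[2,-]
Step 1: ref 4 -> FAULT, frames=[2,4]
Step 2: ref 4 -> HIT, frames=[2,4]
Step 3: ref 2 -> HIT, frames=[2,4]
Step 4: ref 3 -> FAULT, evict 2, frames=[3,4]
At step 4: evicted page 2

Answer: 2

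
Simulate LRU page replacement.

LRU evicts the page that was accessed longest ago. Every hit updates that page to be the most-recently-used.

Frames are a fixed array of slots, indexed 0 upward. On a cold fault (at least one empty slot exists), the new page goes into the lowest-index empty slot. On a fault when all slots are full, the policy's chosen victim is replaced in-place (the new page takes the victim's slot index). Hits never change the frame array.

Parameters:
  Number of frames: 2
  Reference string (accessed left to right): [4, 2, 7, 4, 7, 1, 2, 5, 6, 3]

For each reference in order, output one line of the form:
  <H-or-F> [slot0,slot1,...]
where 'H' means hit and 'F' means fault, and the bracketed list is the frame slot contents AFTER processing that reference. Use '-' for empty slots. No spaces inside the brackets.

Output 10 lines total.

F [4,-]
F [4,2]
F [7,2]
F [7,4]
H [7,4]
F [7,1]
F [2,1]
F [2,5]
F [6,5]
F [6,3]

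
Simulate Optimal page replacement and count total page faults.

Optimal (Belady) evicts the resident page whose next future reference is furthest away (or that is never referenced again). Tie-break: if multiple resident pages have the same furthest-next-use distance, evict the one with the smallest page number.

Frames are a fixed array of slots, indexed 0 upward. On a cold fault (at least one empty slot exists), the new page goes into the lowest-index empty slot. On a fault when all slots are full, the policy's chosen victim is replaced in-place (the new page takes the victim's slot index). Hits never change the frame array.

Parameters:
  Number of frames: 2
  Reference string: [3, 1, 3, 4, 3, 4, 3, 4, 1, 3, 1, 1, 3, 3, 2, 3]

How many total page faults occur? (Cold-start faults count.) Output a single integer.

Step 0: ref 3 → FAULT, frames=[3,-]
Step 1: ref 1 → FAULT, frames=[3,1]
Step 2: ref 3 → HIT, frames=[3,1]
Step 3: ref 4 → FAULT (evict 1), frames=[3,4]
Step 4: ref 3 → HIT, frames=[3,4]
Step 5: ref 4 → HIT, frames=[3,4]
Step 6: ref 3 → HIT, frames=[3,4]
Step 7: ref 4 → HIT, frames=[3,4]
Step 8: ref 1 → FAULT (evict 4), frames=[3,1]
Step 9: ref 3 → HIT, frames=[3,1]
Step 10: ref 1 → HIT, frames=[3,1]
Step 11: ref 1 → HIT, frames=[3,1]
Step 12: ref 3 → HIT, frames=[3,1]
Step 13: ref 3 → HIT, frames=[3,1]
Step 14: ref 2 → FAULT (evict 1), frames=[3,2]
Step 15: ref 3 → HIT, frames=[3,2]
Total faults: 5

Answer: 5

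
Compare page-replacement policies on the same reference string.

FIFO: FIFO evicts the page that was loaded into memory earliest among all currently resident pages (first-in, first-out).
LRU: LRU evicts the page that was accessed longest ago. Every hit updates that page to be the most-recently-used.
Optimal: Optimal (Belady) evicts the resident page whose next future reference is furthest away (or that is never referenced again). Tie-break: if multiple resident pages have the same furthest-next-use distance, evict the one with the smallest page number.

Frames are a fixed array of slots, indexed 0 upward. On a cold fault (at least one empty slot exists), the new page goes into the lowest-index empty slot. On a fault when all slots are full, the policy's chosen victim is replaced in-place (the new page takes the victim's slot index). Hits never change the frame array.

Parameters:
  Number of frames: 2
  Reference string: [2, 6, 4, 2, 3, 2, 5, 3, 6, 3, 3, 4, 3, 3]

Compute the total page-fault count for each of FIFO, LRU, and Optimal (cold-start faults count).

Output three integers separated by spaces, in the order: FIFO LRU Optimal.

--- FIFO ---
  step 0: ref 2 -> FAULT, frames=[2,-] (faults so far: 1)
  step 1: ref 6 -> FAULT, frames=[2,6] (faults so far: 2)
  step 2: ref 4 -> FAULT, evict 2, frames=[4,6] (faults so far: 3)
  step 3: ref 2 -> FAULT, evict 6, frames=[4,2] (faults so far: 4)
  step 4: ref 3 -> FAULT, evict 4, frames=[3,2] (faults so far: 5)
  step 5: ref 2 -> HIT, frames=[3,2] (faults so far: 5)
  step 6: ref 5 -> FAULT, evict 2, frames=[3,5] (faults so far: 6)
  step 7: ref 3 -> HIT, frames=[3,5] (faults so far: 6)
  step 8: ref 6 -> FAULT, evict 3, frames=[6,5] (faults so far: 7)
  step 9: ref 3 -> FAULT, evict 5, frames=[6,3] (faults so far: 8)
  step 10: ref 3 -> HIT, frames=[6,3] (faults so far: 8)
  step 11: ref 4 -> FAULT, evict 6, frames=[4,3] (faults so far: 9)
  step 12: ref 3 -> HIT, frames=[4,3] (faults so far: 9)
  step 13: ref 3 -> HIT, frames=[4,3] (faults so far: 9)
  FIFO total faults: 9
--- LRU ---
  step 0: ref 2 -> FAULT, frames=[2,-] (faults so far: 1)
  step 1: ref 6 -> FAULT, frames=[2,6] (faults so far: 2)
  step 2: ref 4 -> FAULT, evict 2, frames=[4,6] (faults so far: 3)
  step 3: ref 2 -> FAULT, evict 6, frames=[4,2] (faults so far: 4)
  step 4: ref 3 -> FAULT, evict 4, frames=[3,2] (faults so far: 5)
  step 5: ref 2 -> HIT, frames=[3,2] (faults so far: 5)
  step 6: ref 5 -> FAULT, evict 3, frames=[5,2] (faults so far: 6)
  step 7: ref 3 -> FAULT, evict 2, frames=[5,3] (faults so far: 7)
  step 8: ref 6 -> FAULT, evict 5, frames=[6,3] (faults so far: 8)
  step 9: ref 3 -> HIT, frames=[6,3] (faults so far: 8)
  step 10: ref 3 -> HIT, frames=[6,3] (faults so far: 8)
  step 11: ref 4 -> FAULT, evict 6, frames=[4,3] (faults so far: 9)
  step 12: ref 3 -> HIT, frames=[4,3] (faults so far: 9)
  step 13: ref 3 -> HIT, frames=[4,3] (faults so far: 9)
  LRU total faults: 9
--- Optimal ---
  step 0: ref 2 -> FAULT, frames=[2,-] (faults so far: 1)
  step 1: ref 6 -> FAULT, frames=[2,6] (faults so far: 2)
  step 2: ref 4 -> FAULT, evict 6, frames=[2,4] (faults so far: 3)
  step 3: ref 2 -> HIT, frames=[2,4] (faults so far: 3)
  step 4: ref 3 -> FAULT, evict 4, frames=[2,3] (faults so far: 4)
  step 5: ref 2 -> HIT, frames=[2,3] (faults so far: 4)
  step 6: ref 5 -> FAULT, evict 2, frames=[5,3] (faults so far: 5)
  step 7: ref 3 -> HIT, frames=[5,3] (faults so far: 5)
  step 8: ref 6 -> FAULT, evict 5, frames=[6,3] (faults so far: 6)
  step 9: ref 3 -> HIT, frames=[6,3] (faults so far: 6)
  step 10: ref 3 -> HIT, frames=[6,3] (faults so far: 6)
  step 11: ref 4 -> FAULT, evict 6, frames=[4,3] (faults so far: 7)
  step 12: ref 3 -> HIT, frames=[4,3] (faults so far: 7)
  step 13: ref 3 -> HIT, frames=[4,3] (faults so far: 7)
  Optimal total faults: 7

Answer: 9 9 7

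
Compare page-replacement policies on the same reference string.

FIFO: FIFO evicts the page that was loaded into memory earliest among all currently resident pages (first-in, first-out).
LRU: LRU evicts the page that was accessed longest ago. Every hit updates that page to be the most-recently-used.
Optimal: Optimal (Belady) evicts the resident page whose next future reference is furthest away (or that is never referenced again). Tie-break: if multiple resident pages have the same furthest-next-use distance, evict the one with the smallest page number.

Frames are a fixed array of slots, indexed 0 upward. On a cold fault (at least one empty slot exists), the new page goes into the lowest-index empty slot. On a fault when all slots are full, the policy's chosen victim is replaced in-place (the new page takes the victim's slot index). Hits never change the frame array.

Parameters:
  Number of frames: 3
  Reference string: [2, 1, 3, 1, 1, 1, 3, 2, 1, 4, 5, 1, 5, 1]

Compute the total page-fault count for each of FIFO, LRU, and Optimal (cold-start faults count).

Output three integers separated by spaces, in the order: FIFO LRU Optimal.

--- FIFO ---
  step 0: ref 2 -> FAULT, frames=[2,-,-] (faults so far: 1)
  step 1: ref 1 -> FAULT, frames=[2,1,-] (faults so far: 2)
  step 2: ref 3 -> FAULT, frames=[2,1,3] (faults so far: 3)
  step 3: ref 1 -> HIT, frames=[2,1,3] (faults so far: 3)
  step 4: ref 1 -> HIT, frames=[2,1,3] (faults so far: 3)
  step 5: ref 1 -> HIT, frames=[2,1,3] (faults so far: 3)
  step 6: ref 3 -> HIT, frames=[2,1,3] (faults so far: 3)
  step 7: ref 2 -> HIT, frames=[2,1,3] (faults so far: 3)
  step 8: ref 1 -> HIT, frames=[2,1,3] (faults so far: 3)
  step 9: ref 4 -> FAULT, evict 2, frames=[4,1,3] (faults so far: 4)
  step 10: ref 5 -> FAULT, evict 1, frames=[4,5,3] (faults so far: 5)
  step 11: ref 1 -> FAULT, evict 3, frames=[4,5,1] (faults so far: 6)
  step 12: ref 5 -> HIT, frames=[4,5,1] (faults so far: 6)
  step 13: ref 1 -> HIT, frames=[4,5,1] (faults so far: 6)
  FIFO total faults: 6
--- LRU ---
  step 0: ref 2 -> FAULT, frames=[2,-,-] (faults so far: 1)
  step 1: ref 1 -> FAULT, frames=[2,1,-] (faults so far: 2)
  step 2: ref 3 -> FAULT, frames=[2,1,3] (faults so far: 3)
  step 3: ref 1 -> HIT, frames=[2,1,3] (faults so far: 3)
  step 4: ref 1 -> HIT, frames=[2,1,3] (faults so far: 3)
  step 5: ref 1 -> HIT, frames=[2,1,3] (faults so far: 3)
  step 6: ref 3 -> HIT, frames=[2,1,3] (faults so far: 3)
  step 7: ref 2 -> HIT, frames=[2,1,3] (faults so far: 3)
  step 8: ref 1 -> HIT, frames=[2,1,3] (faults so far: 3)
  step 9: ref 4 -> FAULT, evict 3, frames=[2,1,4] (faults so far: 4)
  step 10: ref 5 -> FAULT, evict 2, frames=[5,1,4] (faults so far: 5)
  step 11: ref 1 -> HIT, frames=[5,1,4] (faults so far: 5)
  step 12: ref 5 -> HIT, frames=[5,1,4] (faults so far: 5)
  step 13: ref 1 -> HIT, frames=[5,1,4] (faults so far: 5)
  LRU total faults: 5
--- Optimal ---
  step 0: ref 2 -> FAULT, frames=[2,-,-] (faults so far: 1)
  step 1: ref 1 -> FAULT, frames=[2,1,-] (faults so far: 2)
  step 2: ref 3 -> FAULT, frames=[2,1,3] (faults so far: 3)
  step 3: ref 1 -> HIT, frames=[2,1,3] (faults so far: 3)
  step 4: ref 1 -> HIT, frames=[2,1,3] (faults so far: 3)
  step 5: ref 1 -> HIT, frames=[2,1,3] (faults so far: 3)
  step 6: ref 3 -> HIT, frames=[2,1,3] (faults so far: 3)
  step 7: ref 2 -> HIT, frames=[2,1,3] (faults so far: 3)
  step 8: ref 1 -> HIT, frames=[2,1,3] (faults so far: 3)
  step 9: ref 4 -> FAULT, evict 2, frames=[4,1,3] (faults so far: 4)
  step 10: ref 5 -> FAULT, evict 3, frames=[4,1,5] (faults so far: 5)
  step 11: ref 1 -> HIT, frames=[4,1,5] (faults so far: 5)
  step 12: ref 5 -> HIT, frames=[4,1,5] (faults so far: 5)
  step 13: ref 1 -> HIT, frames=[4,1,5] (faults so far: 5)
  Optimal total faults: 5

Answer: 6 5 5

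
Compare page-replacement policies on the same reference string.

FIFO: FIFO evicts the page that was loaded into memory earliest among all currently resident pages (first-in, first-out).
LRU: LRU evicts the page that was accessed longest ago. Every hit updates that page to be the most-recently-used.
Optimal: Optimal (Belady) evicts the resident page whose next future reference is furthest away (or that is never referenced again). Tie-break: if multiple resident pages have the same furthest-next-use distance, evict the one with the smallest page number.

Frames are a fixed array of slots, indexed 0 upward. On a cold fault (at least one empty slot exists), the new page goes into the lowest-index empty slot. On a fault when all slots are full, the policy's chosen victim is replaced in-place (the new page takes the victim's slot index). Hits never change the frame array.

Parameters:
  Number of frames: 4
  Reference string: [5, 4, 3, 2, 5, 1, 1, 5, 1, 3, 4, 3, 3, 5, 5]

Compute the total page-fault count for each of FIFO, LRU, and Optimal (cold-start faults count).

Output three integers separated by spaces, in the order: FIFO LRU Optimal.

--- FIFO ---
  step 0: ref 5 -> FAULT, frames=[5,-,-,-] (faults so far: 1)
  step 1: ref 4 -> FAULT, frames=[5,4,-,-] (faults so far: 2)
  step 2: ref 3 -> FAULT, frames=[5,4,3,-] (faults so far: 3)
  step 3: ref 2 -> FAULT, frames=[5,4,3,2] (faults so far: 4)
  step 4: ref 5 -> HIT, frames=[5,4,3,2] (faults so far: 4)
  step 5: ref 1 -> FAULT, evict 5, frames=[1,4,3,2] (faults so far: 5)
  step 6: ref 1 -> HIT, frames=[1,4,3,2] (faults so far: 5)
  step 7: ref 5 -> FAULT, evict 4, frames=[1,5,3,2] (faults so far: 6)
  step 8: ref 1 -> HIT, frames=[1,5,3,2] (faults so far: 6)
  step 9: ref 3 -> HIT, frames=[1,5,3,2] (faults so far: 6)
  step 10: ref 4 -> FAULT, evict 3, frames=[1,5,4,2] (faults so far: 7)
  step 11: ref 3 -> FAULT, evict 2, frames=[1,5,4,3] (faults so far: 8)
  step 12: ref 3 -> HIT, frames=[1,5,4,3] (faults so far: 8)
  step 13: ref 5 -> HIT, frames=[1,5,4,3] (faults so far: 8)
  step 14: ref 5 -> HIT, frames=[1,5,4,3] (faults so far: 8)
  FIFO total faults: 8
--- LRU ---
  step 0: ref 5 -> FAULT, frames=[5,-,-,-] (faults so far: 1)
  step 1: ref 4 -> FAULT, frames=[5,4,-,-] (faults so far: 2)
  step 2: ref 3 -> FAULT, frames=[5,4,3,-] (faults so far: 3)
  step 3: ref 2 -> FAULT, frames=[5,4,3,2] (faults so far: 4)
  step 4: ref 5 -> HIT, frames=[5,4,3,2] (faults so far: 4)
  step 5: ref 1 -> FAULT, evict 4, frames=[5,1,3,2] (faults so far: 5)
  step 6: ref 1 -> HIT, frames=[5,1,3,2] (faults so far: 5)
  step 7: ref 5 -> HIT, frames=[5,1,3,2] (faults so far: 5)
  step 8: ref 1 -> HIT, frames=[5,1,3,2] (faults so far: 5)
  step 9: ref 3 -> HIT, frames=[5,1,3,2] (faults so far: 5)
  step 10: ref 4 -> FAULT, evict 2, frames=[5,1,3,4] (faults so far: 6)
  step 11: ref 3 -> HIT, frames=[5,1,3,4] (faults so far: 6)
  step 12: ref 3 -> HIT, frames=[5,1,3,4] (faults so far: 6)
  step 13: ref 5 -> HIT, frames=[5,1,3,4] (faults so far: 6)
  step 14: ref 5 -> HIT, frames=[5,1,3,4] (faults so far: 6)
  LRU total faults: 6
--- Optimal ---
  step 0: ref 5 -> FAULT, frames=[5,-,-,-] (faults so far: 1)
  step 1: ref 4 -> FAULT, frames=[5,4,-,-] (faults so far: 2)
  step 2: ref 3 -> FAULT, frames=[5,4,3,-] (faults so far: 3)
  step 3: ref 2 -> FAULT, frames=[5,4,3,2] (faults so far: 4)
  step 4: ref 5 -> HIT, frames=[5,4,3,2] (faults so far: 4)
  step 5: ref 1 -> FAULT, evict 2, frames=[5,4,3,1] (faults so far: 5)
  step 6: ref 1 -> HIT, frames=[5,4,3,1] (faults so far: 5)
  step 7: ref 5 -> HIT, frames=[5,4,3,1] (faults so far: 5)
  step 8: ref 1 -> HIT, frames=[5,4,3,1] (faults so far: 5)
  step 9: ref 3 -> HIT, frames=[5,4,3,1] (faults so far: 5)
  step 10: ref 4 -> HIT, frames=[5,4,3,1] (faults so far: 5)
  step 11: ref 3 -> HIT, frames=[5,4,3,1] (faults so far: 5)
  step 12: ref 3 -> HIT, frames=[5,4,3,1] (faults so far: 5)
  step 13: ref 5 -> HIT, frames=[5,4,3,1] (faults so far: 5)
  step 14: ref 5 -> HIT, frames=[5,4,3,1] (faults so far: 5)
  Optimal total faults: 5

Answer: 8 6 5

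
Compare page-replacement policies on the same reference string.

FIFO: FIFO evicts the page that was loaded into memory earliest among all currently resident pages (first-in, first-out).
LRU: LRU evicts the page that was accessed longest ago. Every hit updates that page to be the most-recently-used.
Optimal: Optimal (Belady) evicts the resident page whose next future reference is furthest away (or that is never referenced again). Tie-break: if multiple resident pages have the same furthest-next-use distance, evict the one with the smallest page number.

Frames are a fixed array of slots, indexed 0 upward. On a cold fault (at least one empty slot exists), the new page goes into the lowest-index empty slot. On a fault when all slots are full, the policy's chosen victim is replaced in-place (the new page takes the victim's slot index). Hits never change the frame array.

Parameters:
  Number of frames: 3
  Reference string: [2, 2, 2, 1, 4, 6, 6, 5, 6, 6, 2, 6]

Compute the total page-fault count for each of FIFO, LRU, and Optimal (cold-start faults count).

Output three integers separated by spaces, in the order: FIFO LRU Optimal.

--- FIFO ---
  step 0: ref 2 -> FAULT, frames=[2,-,-] (faults so far: 1)
  step 1: ref 2 -> HIT, frames=[2,-,-] (faults so far: 1)
  step 2: ref 2 -> HIT, frames=[2,-,-] (faults so far: 1)
  step 3: ref 1 -> FAULT, frames=[2,1,-] (faults so far: 2)
  step 4: ref 4 -> FAULT, frames=[2,1,4] (faults so far: 3)
  step 5: ref 6 -> FAULT, evict 2, frames=[6,1,4] (faults so far: 4)
  step 6: ref 6 -> HIT, frames=[6,1,4] (faults so far: 4)
  step 7: ref 5 -> FAULT, evict 1, frames=[6,5,4] (faults so far: 5)
  step 8: ref 6 -> HIT, frames=[6,5,4] (faults so far: 5)
  step 9: ref 6 -> HIT, frames=[6,5,4] (faults so far: 5)
  step 10: ref 2 -> FAULT, evict 4, frames=[6,5,2] (faults so far: 6)
  step 11: ref 6 -> HIT, frames=[6,5,2] (faults so far: 6)
  FIFO total faults: 6
--- LRU ---
  step 0: ref 2 -> FAULT, frames=[2,-,-] (faults so far: 1)
  step 1: ref 2 -> HIT, frames=[2,-,-] (faults so far: 1)
  step 2: ref 2 -> HIT, frames=[2,-,-] (faults so far: 1)
  step 3: ref 1 -> FAULT, frames=[2,1,-] (faults so far: 2)
  step 4: ref 4 -> FAULT, frames=[2,1,4] (faults so far: 3)
  step 5: ref 6 -> FAULT, evict 2, frames=[6,1,4] (faults so far: 4)
  step 6: ref 6 -> HIT, frames=[6,1,4] (faults so far: 4)
  step 7: ref 5 -> FAULT, evict 1, frames=[6,5,4] (faults so far: 5)
  step 8: ref 6 -> HIT, frames=[6,5,4] (faults so far: 5)
  step 9: ref 6 -> HIT, frames=[6,5,4] (faults so far: 5)
  step 10: ref 2 -> FAULT, evict 4, frames=[6,5,2] (faults so far: 6)
  step 11: ref 6 -> HIT, frames=[6,5,2] (faults so far: 6)
  LRU total faults: 6
--- Optimal ---
  step 0: ref 2 -> FAULT, frames=[2,-,-] (faults so far: 1)
  step 1: ref 2 -> HIT, frames=[2,-,-] (faults so far: 1)
  step 2: ref 2 -> HIT, frames=[2,-,-] (faults so far: 1)
  step 3: ref 1 -> FAULT, frames=[2,1,-] (faults so far: 2)
  step 4: ref 4 -> FAULT, frames=[2,1,4] (faults so far: 3)
  step 5: ref 6 -> FAULT, evict 1, frames=[2,6,4] (faults so far: 4)
  step 6: ref 6 -> HIT, frames=[2,6,4] (faults so far: 4)
  step 7: ref 5 -> FAULT, evict 4, frames=[2,6,5] (faults so far: 5)
  step 8: ref 6 -> HIT, frames=[2,6,5] (faults so far: 5)
  step 9: ref 6 -> HIT, frames=[2,6,5] (faults so far: 5)
  step 10: ref 2 -> HIT, frames=[2,6,5] (faults so far: 5)
  step 11: ref 6 -> HIT, frames=[2,6,5] (faults so far: 5)
  Optimal total faults: 5

Answer: 6 6 5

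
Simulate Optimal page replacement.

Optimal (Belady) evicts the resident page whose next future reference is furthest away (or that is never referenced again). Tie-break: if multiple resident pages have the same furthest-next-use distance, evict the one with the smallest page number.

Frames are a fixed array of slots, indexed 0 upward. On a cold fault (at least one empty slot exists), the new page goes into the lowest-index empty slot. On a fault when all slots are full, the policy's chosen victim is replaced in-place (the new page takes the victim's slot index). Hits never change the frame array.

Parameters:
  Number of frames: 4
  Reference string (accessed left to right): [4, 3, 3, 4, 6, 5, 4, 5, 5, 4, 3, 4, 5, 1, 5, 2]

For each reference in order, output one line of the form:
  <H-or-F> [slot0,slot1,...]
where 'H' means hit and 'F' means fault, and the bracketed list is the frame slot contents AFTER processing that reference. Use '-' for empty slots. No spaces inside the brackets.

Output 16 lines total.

F [4,-,-,-]
F [4,3,-,-]
H [4,3,-,-]
H [4,3,-,-]
F [4,3,6,-]
F [4,3,6,5]
H [4,3,6,5]
H [4,3,6,5]
H [4,3,6,5]
H [4,3,6,5]
H [4,3,6,5]
H [4,3,6,5]
H [4,3,6,5]
F [4,1,6,5]
H [4,1,6,5]
F [4,2,6,5]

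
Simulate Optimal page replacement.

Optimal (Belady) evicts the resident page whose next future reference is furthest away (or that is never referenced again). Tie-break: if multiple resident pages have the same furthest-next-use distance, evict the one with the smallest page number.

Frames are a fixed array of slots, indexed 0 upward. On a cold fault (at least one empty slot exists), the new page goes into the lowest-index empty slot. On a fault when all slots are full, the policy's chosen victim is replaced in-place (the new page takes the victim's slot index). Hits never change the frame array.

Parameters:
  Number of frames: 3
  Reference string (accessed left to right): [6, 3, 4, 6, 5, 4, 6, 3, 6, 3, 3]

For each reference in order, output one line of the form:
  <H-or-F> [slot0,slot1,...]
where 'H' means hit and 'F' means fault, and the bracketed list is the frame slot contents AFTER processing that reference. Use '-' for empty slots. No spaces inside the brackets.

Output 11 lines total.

F [6,-,-]
F [6,3,-]
F [6,3,4]
H [6,3,4]
F [6,5,4]
H [6,5,4]
H [6,5,4]
F [6,5,3]
H [6,5,3]
H [6,5,3]
H [6,5,3]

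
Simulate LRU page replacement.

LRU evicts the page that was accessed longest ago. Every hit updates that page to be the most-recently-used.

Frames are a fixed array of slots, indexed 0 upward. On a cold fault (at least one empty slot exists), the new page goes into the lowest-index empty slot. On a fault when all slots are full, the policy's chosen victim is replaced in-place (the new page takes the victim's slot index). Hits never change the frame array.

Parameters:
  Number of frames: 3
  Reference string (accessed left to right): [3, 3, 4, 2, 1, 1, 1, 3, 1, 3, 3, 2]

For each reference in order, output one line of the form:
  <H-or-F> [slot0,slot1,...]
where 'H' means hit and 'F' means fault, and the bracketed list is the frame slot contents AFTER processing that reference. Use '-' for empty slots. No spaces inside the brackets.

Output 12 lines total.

F [3,-,-]
H [3,-,-]
F [3,4,-]
F [3,4,2]
F [1,4,2]
H [1,4,2]
H [1,4,2]
F [1,3,2]
H [1,3,2]
H [1,3,2]
H [1,3,2]
H [1,3,2]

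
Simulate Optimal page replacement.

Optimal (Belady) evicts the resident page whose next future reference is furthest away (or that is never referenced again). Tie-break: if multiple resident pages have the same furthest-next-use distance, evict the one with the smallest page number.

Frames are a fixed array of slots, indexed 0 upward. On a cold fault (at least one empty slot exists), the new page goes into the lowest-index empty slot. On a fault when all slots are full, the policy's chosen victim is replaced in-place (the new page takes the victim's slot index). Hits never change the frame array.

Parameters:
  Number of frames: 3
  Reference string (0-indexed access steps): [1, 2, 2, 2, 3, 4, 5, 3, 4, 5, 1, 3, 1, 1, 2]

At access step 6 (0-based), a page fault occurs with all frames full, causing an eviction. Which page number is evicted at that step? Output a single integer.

Step 0: ref 1 -> FAULT, frames=[1,-,-]
Step 1: ref 2 -> FAULT, frames=[1,2,-]
Step 2: ref 2 -> HIT, frames=[1,2,-]
Step 3: ref 2 -> HIT, frames=[1,2,-]
Step 4: ref 3 -> FAULT, frames=[1,2,3]
Step 5: ref 4 -> FAULT, evict 2, frames=[1,4,3]
Step 6: ref 5 -> FAULT, evict 1, frames=[5,4,3]
At step 6: evicted page 1

Answer: 1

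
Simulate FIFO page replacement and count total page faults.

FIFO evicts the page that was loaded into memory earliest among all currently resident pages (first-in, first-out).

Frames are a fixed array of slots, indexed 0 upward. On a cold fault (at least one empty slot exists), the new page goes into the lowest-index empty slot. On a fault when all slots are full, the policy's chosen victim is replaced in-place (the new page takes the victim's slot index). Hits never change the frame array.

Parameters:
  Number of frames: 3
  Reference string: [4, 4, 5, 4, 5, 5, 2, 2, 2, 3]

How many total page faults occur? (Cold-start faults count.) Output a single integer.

Answer: 4

Derivation:
Step 0: ref 4 → FAULT, frames=[4,-,-]
Step 1: ref 4 → HIT, frames=[4,-,-]
Step 2: ref 5 → FAULT, frames=[4,5,-]
Step 3: ref 4 → HIT, frames=[4,5,-]
Step 4: ref 5 → HIT, frames=[4,5,-]
Step 5: ref 5 → HIT, frames=[4,5,-]
Step 6: ref 2 → FAULT, frames=[4,5,2]
Step 7: ref 2 → HIT, frames=[4,5,2]
Step 8: ref 2 → HIT, frames=[4,5,2]
Step 9: ref 3 → FAULT (evict 4), frames=[3,5,2]
Total faults: 4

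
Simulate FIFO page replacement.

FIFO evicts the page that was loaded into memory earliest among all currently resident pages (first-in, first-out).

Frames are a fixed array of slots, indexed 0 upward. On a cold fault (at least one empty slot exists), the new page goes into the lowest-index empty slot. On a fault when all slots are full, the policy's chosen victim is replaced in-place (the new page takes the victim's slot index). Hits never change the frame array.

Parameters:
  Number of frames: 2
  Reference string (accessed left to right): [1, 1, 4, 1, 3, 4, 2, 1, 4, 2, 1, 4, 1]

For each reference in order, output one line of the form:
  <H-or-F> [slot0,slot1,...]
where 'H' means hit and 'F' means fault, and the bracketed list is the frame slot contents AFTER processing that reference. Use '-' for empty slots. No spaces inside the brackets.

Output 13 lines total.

F [1,-]
H [1,-]
F [1,4]
H [1,4]
F [3,4]
H [3,4]
F [3,2]
F [1,2]
F [1,4]
F [2,4]
F [2,1]
F [4,1]
H [4,1]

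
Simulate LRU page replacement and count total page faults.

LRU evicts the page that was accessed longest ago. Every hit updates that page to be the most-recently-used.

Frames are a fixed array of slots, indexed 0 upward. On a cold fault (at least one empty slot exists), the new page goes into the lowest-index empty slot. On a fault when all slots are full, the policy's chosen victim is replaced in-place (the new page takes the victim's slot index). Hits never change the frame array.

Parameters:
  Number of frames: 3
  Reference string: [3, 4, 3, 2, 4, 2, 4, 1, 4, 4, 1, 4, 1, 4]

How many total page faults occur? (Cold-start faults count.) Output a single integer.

Step 0: ref 3 → FAULT, frames=[3,-,-]
Step 1: ref 4 → FAULT, frames=[3,4,-]
Step 2: ref 3 → HIT, frames=[3,4,-]
Step 3: ref 2 → FAULT, frames=[3,4,2]
Step 4: ref 4 → HIT, frames=[3,4,2]
Step 5: ref 2 → HIT, frames=[3,4,2]
Step 6: ref 4 → HIT, frames=[3,4,2]
Step 7: ref 1 → FAULT (evict 3), frames=[1,4,2]
Step 8: ref 4 → HIT, frames=[1,4,2]
Step 9: ref 4 → HIT, frames=[1,4,2]
Step 10: ref 1 → HIT, frames=[1,4,2]
Step 11: ref 4 → HIT, frames=[1,4,2]
Step 12: ref 1 → HIT, frames=[1,4,2]
Step 13: ref 4 → HIT, frames=[1,4,2]
Total faults: 4

Answer: 4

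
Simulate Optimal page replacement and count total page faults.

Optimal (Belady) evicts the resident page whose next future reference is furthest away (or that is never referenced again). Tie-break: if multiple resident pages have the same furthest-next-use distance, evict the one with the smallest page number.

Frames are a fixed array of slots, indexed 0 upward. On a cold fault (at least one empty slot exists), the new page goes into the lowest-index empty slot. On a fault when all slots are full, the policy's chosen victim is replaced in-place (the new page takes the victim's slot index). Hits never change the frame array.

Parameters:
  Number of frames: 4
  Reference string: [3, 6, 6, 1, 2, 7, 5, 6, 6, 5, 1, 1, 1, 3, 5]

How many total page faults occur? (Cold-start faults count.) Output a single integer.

Step 0: ref 3 → FAULT, frames=[3,-,-,-]
Step 1: ref 6 → FAULT, frames=[3,6,-,-]
Step 2: ref 6 → HIT, frames=[3,6,-,-]
Step 3: ref 1 → FAULT, frames=[3,6,1,-]
Step 4: ref 2 → FAULT, frames=[3,6,1,2]
Step 5: ref 7 → FAULT (evict 2), frames=[3,6,1,7]
Step 6: ref 5 → FAULT (evict 7), frames=[3,6,1,5]
Step 7: ref 6 → HIT, frames=[3,6,1,5]
Step 8: ref 6 → HIT, frames=[3,6,1,5]
Step 9: ref 5 → HIT, frames=[3,6,1,5]
Step 10: ref 1 → HIT, frames=[3,6,1,5]
Step 11: ref 1 → HIT, frames=[3,6,1,5]
Step 12: ref 1 → HIT, frames=[3,6,1,5]
Step 13: ref 3 → HIT, frames=[3,6,1,5]
Step 14: ref 5 → HIT, frames=[3,6,1,5]
Total faults: 6

Answer: 6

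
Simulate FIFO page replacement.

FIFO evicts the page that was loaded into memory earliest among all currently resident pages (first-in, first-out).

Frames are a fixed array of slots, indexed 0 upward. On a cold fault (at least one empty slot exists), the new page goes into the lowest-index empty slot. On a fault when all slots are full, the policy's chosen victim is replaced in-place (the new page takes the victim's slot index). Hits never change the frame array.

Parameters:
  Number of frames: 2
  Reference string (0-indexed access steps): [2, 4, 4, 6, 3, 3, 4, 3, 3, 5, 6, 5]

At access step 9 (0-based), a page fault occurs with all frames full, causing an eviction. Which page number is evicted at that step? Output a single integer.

Answer: 3

Derivation:
Step 0: ref 2 -> FAULT, frames=[2,-]
Step 1: ref 4 -> FAULT, frames=[2,4]
Step 2: ref 4 -> HIT, frames=[2,4]
Step 3: ref 6 -> FAULT, evict 2, frames=[6,4]
Step 4: ref 3 -> FAULT, evict 4, frames=[6,3]
Step 5: ref 3 -> HIT, frames=[6,3]
Step 6: ref 4 -> FAULT, evict 6, frames=[4,3]
Step 7: ref 3 -> HIT, frames=[4,3]
Step 8: ref 3 -> HIT, frames=[4,3]
Step 9: ref 5 -> FAULT, evict 3, frames=[4,5]
At step 9: evicted page 3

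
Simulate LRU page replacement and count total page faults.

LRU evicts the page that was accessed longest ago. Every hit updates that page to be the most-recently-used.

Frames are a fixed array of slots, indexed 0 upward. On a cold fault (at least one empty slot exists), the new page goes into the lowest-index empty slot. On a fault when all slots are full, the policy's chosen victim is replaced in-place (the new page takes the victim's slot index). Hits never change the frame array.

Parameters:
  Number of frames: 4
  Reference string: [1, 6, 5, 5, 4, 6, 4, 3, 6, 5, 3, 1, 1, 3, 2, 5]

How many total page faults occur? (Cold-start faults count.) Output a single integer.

Step 0: ref 1 → FAULT, frames=[1,-,-,-]
Step 1: ref 6 → FAULT, frames=[1,6,-,-]
Step 2: ref 5 → FAULT, frames=[1,6,5,-]
Step 3: ref 5 → HIT, frames=[1,6,5,-]
Step 4: ref 4 → FAULT, frames=[1,6,5,4]
Step 5: ref 6 → HIT, frames=[1,6,5,4]
Step 6: ref 4 → HIT, frames=[1,6,5,4]
Step 7: ref 3 → FAULT (evict 1), frames=[3,6,5,4]
Step 8: ref 6 → HIT, frames=[3,6,5,4]
Step 9: ref 5 → HIT, frames=[3,6,5,4]
Step 10: ref 3 → HIT, frames=[3,6,5,4]
Step 11: ref 1 → FAULT (evict 4), frames=[3,6,5,1]
Step 12: ref 1 → HIT, frames=[3,6,5,1]
Step 13: ref 3 → HIT, frames=[3,6,5,1]
Step 14: ref 2 → FAULT (evict 6), frames=[3,2,5,1]
Step 15: ref 5 → HIT, frames=[3,2,5,1]
Total faults: 7

Answer: 7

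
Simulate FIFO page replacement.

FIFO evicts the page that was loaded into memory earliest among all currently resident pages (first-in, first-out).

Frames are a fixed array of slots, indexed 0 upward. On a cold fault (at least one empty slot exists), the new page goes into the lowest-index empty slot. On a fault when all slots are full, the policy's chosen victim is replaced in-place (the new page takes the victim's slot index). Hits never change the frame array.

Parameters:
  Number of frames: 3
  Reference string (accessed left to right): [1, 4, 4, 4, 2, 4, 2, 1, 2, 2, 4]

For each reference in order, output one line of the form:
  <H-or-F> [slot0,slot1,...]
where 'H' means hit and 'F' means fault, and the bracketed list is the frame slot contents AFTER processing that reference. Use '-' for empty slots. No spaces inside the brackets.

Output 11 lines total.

F [1,-,-]
F [1,4,-]
H [1,4,-]
H [1,4,-]
F [1,4,2]
H [1,4,2]
H [1,4,2]
H [1,4,2]
H [1,4,2]
H [1,4,2]
H [1,4,2]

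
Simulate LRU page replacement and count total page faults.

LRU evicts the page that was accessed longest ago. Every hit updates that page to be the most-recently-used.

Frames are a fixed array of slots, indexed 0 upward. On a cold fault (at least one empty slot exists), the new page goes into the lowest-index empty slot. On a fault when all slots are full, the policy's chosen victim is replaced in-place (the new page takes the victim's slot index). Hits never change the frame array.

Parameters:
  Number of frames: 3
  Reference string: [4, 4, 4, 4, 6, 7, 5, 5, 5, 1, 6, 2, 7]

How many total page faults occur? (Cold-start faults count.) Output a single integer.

Answer: 8

Derivation:
Step 0: ref 4 → FAULT, frames=[4,-,-]
Step 1: ref 4 → HIT, frames=[4,-,-]
Step 2: ref 4 → HIT, frames=[4,-,-]
Step 3: ref 4 → HIT, frames=[4,-,-]
Step 4: ref 6 → FAULT, frames=[4,6,-]
Step 5: ref 7 → FAULT, frames=[4,6,7]
Step 6: ref 5 → FAULT (evict 4), frames=[5,6,7]
Step 7: ref 5 → HIT, frames=[5,6,7]
Step 8: ref 5 → HIT, frames=[5,6,7]
Step 9: ref 1 → FAULT (evict 6), frames=[5,1,7]
Step 10: ref 6 → FAULT (evict 7), frames=[5,1,6]
Step 11: ref 2 → FAULT (evict 5), frames=[2,1,6]
Step 12: ref 7 → FAULT (evict 1), frames=[2,7,6]
Total faults: 8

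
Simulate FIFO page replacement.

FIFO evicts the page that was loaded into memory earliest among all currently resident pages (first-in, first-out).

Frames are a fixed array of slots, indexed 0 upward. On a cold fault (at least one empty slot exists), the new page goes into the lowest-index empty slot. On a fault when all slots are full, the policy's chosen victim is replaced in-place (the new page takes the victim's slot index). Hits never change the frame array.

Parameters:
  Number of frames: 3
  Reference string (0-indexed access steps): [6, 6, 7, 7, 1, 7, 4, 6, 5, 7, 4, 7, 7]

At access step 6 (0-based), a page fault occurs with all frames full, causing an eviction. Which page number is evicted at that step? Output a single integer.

Step 0: ref 6 -> FAULT, frames=[6,-,-]
Step 1: ref 6 -> HIT, frames=[6,-,-]
Step 2: ref 7 -> FAULT, frames=[6,7,-]
Step 3: ref 7 -> HIT, frames=[6,7,-]
Step 4: ref 1 -> FAULT, frames=[6,7,1]
Step 5: ref 7 -> HIT, frames=[6,7,1]
Step 6: ref 4 -> FAULT, evict 6, frames=[4,7,1]
At step 6: evicted page 6

Answer: 6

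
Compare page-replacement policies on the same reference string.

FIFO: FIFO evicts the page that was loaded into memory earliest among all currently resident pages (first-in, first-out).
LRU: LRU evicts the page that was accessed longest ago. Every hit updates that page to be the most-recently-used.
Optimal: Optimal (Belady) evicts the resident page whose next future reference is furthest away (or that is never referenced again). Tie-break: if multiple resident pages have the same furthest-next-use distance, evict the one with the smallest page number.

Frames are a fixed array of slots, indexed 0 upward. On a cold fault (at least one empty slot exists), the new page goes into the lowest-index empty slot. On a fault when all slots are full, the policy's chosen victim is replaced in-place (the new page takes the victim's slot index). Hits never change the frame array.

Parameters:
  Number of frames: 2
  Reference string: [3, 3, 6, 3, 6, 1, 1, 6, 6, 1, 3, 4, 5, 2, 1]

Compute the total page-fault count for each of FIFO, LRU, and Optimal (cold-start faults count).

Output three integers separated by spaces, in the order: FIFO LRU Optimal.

--- FIFO ---
  step 0: ref 3 -> FAULT, frames=[3,-] (faults so far: 1)
  step 1: ref 3 -> HIT, frames=[3,-] (faults so far: 1)
  step 2: ref 6 -> FAULT, frames=[3,6] (faults so far: 2)
  step 3: ref 3 -> HIT, frames=[3,6] (faults so far: 2)
  step 4: ref 6 -> HIT, frames=[3,6] (faults so far: 2)
  step 5: ref 1 -> FAULT, evict 3, frames=[1,6] (faults so far: 3)
  step 6: ref 1 -> HIT, frames=[1,6] (faults so far: 3)
  step 7: ref 6 -> HIT, frames=[1,6] (faults so far: 3)
  step 8: ref 6 -> HIT, frames=[1,6] (faults so far: 3)
  step 9: ref 1 -> HIT, frames=[1,6] (faults so far: 3)
  step 10: ref 3 -> FAULT, evict 6, frames=[1,3] (faults so far: 4)
  step 11: ref 4 -> FAULT, evict 1, frames=[4,3] (faults so far: 5)
  step 12: ref 5 -> FAULT, evict 3, frames=[4,5] (faults so far: 6)
  step 13: ref 2 -> FAULT, evict 4, frames=[2,5] (faults so far: 7)
  step 14: ref 1 -> FAULT, evict 5, frames=[2,1] (faults so far: 8)
  FIFO total faults: 8
--- LRU ---
  step 0: ref 3 -> FAULT, frames=[3,-] (faults so far: 1)
  step 1: ref 3 -> HIT, frames=[3,-] (faults so far: 1)
  step 2: ref 6 -> FAULT, frames=[3,6] (faults so far: 2)
  step 3: ref 3 -> HIT, frames=[3,6] (faults so far: 2)
  step 4: ref 6 -> HIT, frames=[3,6] (faults so far: 2)
  step 5: ref 1 -> FAULT, evict 3, frames=[1,6] (faults so far: 3)
  step 6: ref 1 -> HIT, frames=[1,6] (faults so far: 3)
  step 7: ref 6 -> HIT, frames=[1,6] (faults so far: 3)
  step 8: ref 6 -> HIT, frames=[1,6] (faults so far: 3)
  step 9: ref 1 -> HIT, frames=[1,6] (faults so far: 3)
  step 10: ref 3 -> FAULT, evict 6, frames=[1,3] (faults so far: 4)
  step 11: ref 4 -> FAULT, evict 1, frames=[4,3] (faults so far: 5)
  step 12: ref 5 -> FAULT, evict 3, frames=[4,5] (faults so far: 6)
  step 13: ref 2 -> FAULT, evict 4, frames=[2,5] (faults so far: 7)
  step 14: ref 1 -> FAULT, evict 5, frames=[2,1] (faults so far: 8)
  LRU total faults: 8
--- Optimal ---
  step 0: ref 3 -> FAULT, frames=[3,-] (faults so far: 1)
  step 1: ref 3 -> HIT, frames=[3,-] (faults so far: 1)
  step 2: ref 6 -> FAULT, frames=[3,6] (faults so far: 2)
  step 3: ref 3 -> HIT, frames=[3,6] (faults so far: 2)
  step 4: ref 6 -> HIT, frames=[3,6] (faults so far: 2)
  step 5: ref 1 -> FAULT, evict 3, frames=[1,6] (faults so far: 3)
  step 6: ref 1 -> HIT, frames=[1,6] (faults so far: 3)
  step 7: ref 6 -> HIT, frames=[1,6] (faults so far: 3)
  step 8: ref 6 -> HIT, frames=[1,6] (faults so far: 3)
  step 9: ref 1 -> HIT, frames=[1,6] (faults so far: 3)
  step 10: ref 3 -> FAULT, evict 6, frames=[1,3] (faults so far: 4)
  step 11: ref 4 -> FAULT, evict 3, frames=[1,4] (faults so far: 5)
  step 12: ref 5 -> FAULT, evict 4, frames=[1,5] (faults so far: 6)
  step 13: ref 2 -> FAULT, evict 5, frames=[1,2] (faults so far: 7)
  step 14: ref 1 -> HIT, frames=[1,2] (faults so far: 7)
  Optimal total faults: 7

Answer: 8 8 7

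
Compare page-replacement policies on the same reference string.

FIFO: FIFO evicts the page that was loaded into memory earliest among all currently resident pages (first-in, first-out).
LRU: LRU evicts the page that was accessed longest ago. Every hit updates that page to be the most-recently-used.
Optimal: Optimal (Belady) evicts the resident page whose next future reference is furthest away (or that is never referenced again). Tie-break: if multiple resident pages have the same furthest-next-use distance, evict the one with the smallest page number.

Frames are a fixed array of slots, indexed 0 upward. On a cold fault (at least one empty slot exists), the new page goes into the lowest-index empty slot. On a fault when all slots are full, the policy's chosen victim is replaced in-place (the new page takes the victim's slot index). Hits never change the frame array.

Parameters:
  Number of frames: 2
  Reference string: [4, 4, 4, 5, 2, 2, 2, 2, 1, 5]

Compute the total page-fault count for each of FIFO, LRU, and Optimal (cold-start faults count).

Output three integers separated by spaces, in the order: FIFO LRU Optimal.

Answer: 5 5 4

Derivation:
--- FIFO ---
  step 0: ref 4 -> FAULT, frames=[4,-] (faults so far: 1)
  step 1: ref 4 -> HIT, frames=[4,-] (faults so far: 1)
  step 2: ref 4 -> HIT, frames=[4,-] (faults so far: 1)
  step 3: ref 5 -> FAULT, frames=[4,5] (faults so far: 2)
  step 4: ref 2 -> FAULT, evict 4, frames=[2,5] (faults so far: 3)
  step 5: ref 2 -> HIT, frames=[2,5] (faults so far: 3)
  step 6: ref 2 -> HIT, frames=[2,5] (faults so far: 3)
  step 7: ref 2 -> HIT, frames=[2,5] (faults so far: 3)
  step 8: ref 1 -> FAULT, evict 5, frames=[2,1] (faults so far: 4)
  step 9: ref 5 -> FAULT, evict 2, frames=[5,1] (faults so far: 5)
  FIFO total faults: 5
--- LRU ---
  step 0: ref 4 -> FAULT, frames=[4,-] (faults so far: 1)
  step 1: ref 4 -> HIT, frames=[4,-] (faults so far: 1)
  step 2: ref 4 -> HIT, frames=[4,-] (faults so far: 1)
  step 3: ref 5 -> FAULT, frames=[4,5] (faults so far: 2)
  step 4: ref 2 -> FAULT, evict 4, frames=[2,5] (faults so far: 3)
  step 5: ref 2 -> HIT, frames=[2,5] (faults so far: 3)
  step 6: ref 2 -> HIT, frames=[2,5] (faults so far: 3)
  step 7: ref 2 -> HIT, frames=[2,5] (faults so far: 3)
  step 8: ref 1 -> FAULT, evict 5, frames=[2,1] (faults so far: 4)
  step 9: ref 5 -> FAULT, evict 2, frames=[5,1] (faults so far: 5)
  LRU total faults: 5
--- Optimal ---
  step 0: ref 4 -> FAULT, frames=[4,-] (faults so far: 1)
  step 1: ref 4 -> HIT, frames=[4,-] (faults so far: 1)
  step 2: ref 4 -> HIT, frames=[4,-] (faults so far: 1)
  step 3: ref 5 -> FAULT, frames=[4,5] (faults so far: 2)
  step 4: ref 2 -> FAULT, evict 4, frames=[2,5] (faults so far: 3)
  step 5: ref 2 -> HIT, frames=[2,5] (faults so far: 3)
  step 6: ref 2 -> HIT, frames=[2,5] (faults so far: 3)
  step 7: ref 2 -> HIT, frames=[2,5] (faults so far: 3)
  step 8: ref 1 -> FAULT, evict 2, frames=[1,5] (faults so far: 4)
  step 9: ref 5 -> HIT, frames=[1,5] (faults so far: 4)
  Optimal total faults: 4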